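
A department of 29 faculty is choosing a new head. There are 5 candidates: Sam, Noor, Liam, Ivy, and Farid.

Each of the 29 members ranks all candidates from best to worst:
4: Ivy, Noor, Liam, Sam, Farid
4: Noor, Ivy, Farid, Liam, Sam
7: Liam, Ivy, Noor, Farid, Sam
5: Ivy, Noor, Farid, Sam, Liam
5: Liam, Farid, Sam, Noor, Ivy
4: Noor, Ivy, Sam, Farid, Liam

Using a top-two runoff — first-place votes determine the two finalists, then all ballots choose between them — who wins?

Ivy

Round 1 first-place votes: Sam 0, Noor 8, Liam 12, Ivy 9, Farid 0. Liam and Ivy advance.
Runoff: Liam is ranked above Ivy on 12 ballots, Ivy above Liam on 17.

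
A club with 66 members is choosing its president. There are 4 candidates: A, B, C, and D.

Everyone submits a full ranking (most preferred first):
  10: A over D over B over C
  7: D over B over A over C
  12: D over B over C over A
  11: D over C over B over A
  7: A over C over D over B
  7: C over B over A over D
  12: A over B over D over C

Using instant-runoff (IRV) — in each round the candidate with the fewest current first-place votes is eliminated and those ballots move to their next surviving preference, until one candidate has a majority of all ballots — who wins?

A

Round 1: A 29, B 0, C 7, D 30. B eliminated.
Round 2: A 29, C 7, D 30. C eliminated.
Round 3: A 36, D 30. A has a majority (≥34).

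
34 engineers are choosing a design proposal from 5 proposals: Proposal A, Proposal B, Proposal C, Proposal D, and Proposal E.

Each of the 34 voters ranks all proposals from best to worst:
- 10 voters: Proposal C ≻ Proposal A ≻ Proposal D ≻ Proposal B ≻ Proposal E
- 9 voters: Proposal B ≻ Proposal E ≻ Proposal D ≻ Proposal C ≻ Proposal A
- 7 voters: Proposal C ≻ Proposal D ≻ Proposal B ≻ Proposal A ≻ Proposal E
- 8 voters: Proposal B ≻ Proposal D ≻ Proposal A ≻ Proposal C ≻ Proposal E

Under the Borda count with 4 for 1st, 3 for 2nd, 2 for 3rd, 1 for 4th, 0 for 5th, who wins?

Proposal A: 10×3 + 9×0 + 7×1 + 8×2 = 53
Proposal B: 10×1 + 9×4 + 7×2 + 8×4 = 92
Proposal C: 10×4 + 9×1 + 7×4 + 8×1 = 85
Proposal D: 10×2 + 9×2 + 7×3 + 8×3 = 83
Proposal E: 10×0 + 9×3 + 7×0 + 8×0 = 27

Proposal B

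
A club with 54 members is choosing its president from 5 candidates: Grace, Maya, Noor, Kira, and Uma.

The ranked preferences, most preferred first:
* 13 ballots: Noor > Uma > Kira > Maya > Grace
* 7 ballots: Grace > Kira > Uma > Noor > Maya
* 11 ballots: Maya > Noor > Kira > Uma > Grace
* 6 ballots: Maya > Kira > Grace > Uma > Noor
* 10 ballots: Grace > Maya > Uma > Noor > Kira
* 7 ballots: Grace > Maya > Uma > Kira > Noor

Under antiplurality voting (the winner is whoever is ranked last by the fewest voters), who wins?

Last-place votes: Grace 24, Maya 7, Noor 13, Kira 10, Uma 0.

Uma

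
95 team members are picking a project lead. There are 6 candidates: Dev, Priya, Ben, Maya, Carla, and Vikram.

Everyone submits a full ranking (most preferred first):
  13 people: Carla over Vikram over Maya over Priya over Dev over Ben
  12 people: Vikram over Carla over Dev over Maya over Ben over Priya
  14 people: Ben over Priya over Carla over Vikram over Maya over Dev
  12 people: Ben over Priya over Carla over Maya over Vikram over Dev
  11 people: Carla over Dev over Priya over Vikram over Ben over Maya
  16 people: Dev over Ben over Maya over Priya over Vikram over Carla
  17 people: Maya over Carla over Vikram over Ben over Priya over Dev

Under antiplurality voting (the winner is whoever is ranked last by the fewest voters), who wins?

Last-place votes: Dev 43, Priya 12, Ben 13, Maya 11, Carla 16, Vikram 0.

Vikram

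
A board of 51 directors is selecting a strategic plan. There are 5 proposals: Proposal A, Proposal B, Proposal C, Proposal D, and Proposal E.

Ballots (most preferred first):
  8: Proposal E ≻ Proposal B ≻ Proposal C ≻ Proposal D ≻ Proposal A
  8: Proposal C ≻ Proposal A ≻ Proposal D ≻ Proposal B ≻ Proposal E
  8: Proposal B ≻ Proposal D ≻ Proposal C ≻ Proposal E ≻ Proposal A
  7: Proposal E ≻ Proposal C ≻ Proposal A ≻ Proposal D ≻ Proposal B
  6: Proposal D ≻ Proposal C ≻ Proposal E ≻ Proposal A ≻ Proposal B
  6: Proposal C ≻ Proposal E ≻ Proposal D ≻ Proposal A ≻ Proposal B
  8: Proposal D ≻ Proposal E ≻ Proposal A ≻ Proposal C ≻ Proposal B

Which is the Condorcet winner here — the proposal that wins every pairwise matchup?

Proposal C

Proposal C vs Proposal A: 43–8
Proposal C vs Proposal B: 35–16
Proposal C vs Proposal D: 29–22
Proposal C vs Proposal E: 28–23
Proposal C beats every other proposal.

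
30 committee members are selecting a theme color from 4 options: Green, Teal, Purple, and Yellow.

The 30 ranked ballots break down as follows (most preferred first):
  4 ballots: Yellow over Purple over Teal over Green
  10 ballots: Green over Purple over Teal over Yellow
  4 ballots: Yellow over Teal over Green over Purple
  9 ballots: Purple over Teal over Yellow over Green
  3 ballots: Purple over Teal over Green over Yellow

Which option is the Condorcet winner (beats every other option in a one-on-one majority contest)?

Purple

Purple vs Green: 16–14
Purple vs Teal: 26–4
Purple vs Yellow: 22–8
Purple beats every other option.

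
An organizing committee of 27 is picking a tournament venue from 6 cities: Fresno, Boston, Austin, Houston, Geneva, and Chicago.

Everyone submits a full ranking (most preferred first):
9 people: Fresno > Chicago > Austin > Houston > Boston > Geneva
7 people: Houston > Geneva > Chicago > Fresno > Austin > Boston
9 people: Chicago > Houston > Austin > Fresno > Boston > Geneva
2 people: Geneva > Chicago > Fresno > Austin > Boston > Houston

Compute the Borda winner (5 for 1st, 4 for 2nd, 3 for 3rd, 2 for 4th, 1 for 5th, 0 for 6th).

Chicago

Fresno: 9×5 + 7×2 + 9×2 + 2×3 = 83
Boston: 9×1 + 7×0 + 9×1 + 2×1 = 20
Austin: 9×3 + 7×1 + 9×3 + 2×2 = 65
Houston: 9×2 + 7×5 + 9×4 + 2×0 = 89
Geneva: 9×0 + 7×4 + 9×0 + 2×5 = 38
Chicago: 9×4 + 7×3 + 9×5 + 2×4 = 110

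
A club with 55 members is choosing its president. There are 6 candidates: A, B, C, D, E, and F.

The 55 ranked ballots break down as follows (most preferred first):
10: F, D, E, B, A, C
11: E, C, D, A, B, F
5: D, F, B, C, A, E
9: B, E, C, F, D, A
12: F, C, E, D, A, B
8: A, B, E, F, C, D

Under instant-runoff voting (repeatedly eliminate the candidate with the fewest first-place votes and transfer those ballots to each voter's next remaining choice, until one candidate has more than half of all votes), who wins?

B

Round 1: A 8, B 9, C 0, D 5, E 11, F 22. C eliminated.
Round 2: A 8, B 9, D 5, E 11, F 22. D eliminated.
Round 3: A 8, B 9, E 11, F 27. A eliminated.
Round 4: B 17, E 11, F 27. E eliminated.
Round 5: B 28, F 27. B has a majority (≥28).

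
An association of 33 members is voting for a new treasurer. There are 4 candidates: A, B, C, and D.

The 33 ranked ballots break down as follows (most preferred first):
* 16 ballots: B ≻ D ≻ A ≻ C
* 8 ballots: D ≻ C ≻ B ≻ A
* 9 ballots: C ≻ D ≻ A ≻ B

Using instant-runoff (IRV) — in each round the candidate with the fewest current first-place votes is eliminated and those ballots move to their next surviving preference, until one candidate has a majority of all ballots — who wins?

Round 1: A 0, B 16, C 9, D 8. A eliminated.
Round 2: B 16, C 9, D 8. D eliminated.
Round 3: B 16, C 17. C has a majority (≥17).

C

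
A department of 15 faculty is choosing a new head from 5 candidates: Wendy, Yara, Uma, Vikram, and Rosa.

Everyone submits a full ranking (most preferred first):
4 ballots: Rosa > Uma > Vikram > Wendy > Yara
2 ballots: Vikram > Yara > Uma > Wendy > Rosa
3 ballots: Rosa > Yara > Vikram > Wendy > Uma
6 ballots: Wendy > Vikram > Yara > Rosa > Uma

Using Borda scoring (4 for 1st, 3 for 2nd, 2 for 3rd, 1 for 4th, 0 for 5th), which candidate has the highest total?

Wendy: 4×1 + 2×1 + 3×1 + 6×4 = 33
Yara: 4×0 + 2×3 + 3×3 + 6×2 = 27
Uma: 4×3 + 2×2 + 3×0 + 6×0 = 16
Vikram: 4×2 + 2×4 + 3×2 + 6×3 = 40
Rosa: 4×4 + 2×0 + 3×4 + 6×1 = 34

Vikram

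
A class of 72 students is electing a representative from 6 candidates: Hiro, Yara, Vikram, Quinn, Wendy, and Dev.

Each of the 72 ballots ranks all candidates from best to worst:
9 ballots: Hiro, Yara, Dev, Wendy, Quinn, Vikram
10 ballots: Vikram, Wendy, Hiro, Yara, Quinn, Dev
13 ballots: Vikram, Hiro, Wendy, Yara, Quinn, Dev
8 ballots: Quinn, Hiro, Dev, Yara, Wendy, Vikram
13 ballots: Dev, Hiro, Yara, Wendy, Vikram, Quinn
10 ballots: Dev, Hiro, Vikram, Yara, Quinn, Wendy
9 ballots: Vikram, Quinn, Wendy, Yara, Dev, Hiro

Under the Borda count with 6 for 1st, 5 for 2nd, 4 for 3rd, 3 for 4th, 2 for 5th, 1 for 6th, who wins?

Hiro

Hiro: 9×6 + 10×4 + 13×5 + 8×5 + 13×5 + 10×5 + 9×1 = 323
Yara: 9×5 + 10×3 + 13×3 + 8×3 + 13×4 + 10×3 + 9×3 = 247
Vikram: 9×1 + 10×6 + 13×6 + 8×1 + 13×2 + 10×4 + 9×6 = 275
Quinn: 9×2 + 10×2 + 13×2 + 8×6 + 13×1 + 10×2 + 9×5 = 190
Wendy: 9×3 + 10×5 + 13×4 + 8×2 + 13×3 + 10×1 + 9×4 = 230
Dev: 9×4 + 10×1 + 13×1 + 8×4 + 13×6 + 10×6 + 9×2 = 247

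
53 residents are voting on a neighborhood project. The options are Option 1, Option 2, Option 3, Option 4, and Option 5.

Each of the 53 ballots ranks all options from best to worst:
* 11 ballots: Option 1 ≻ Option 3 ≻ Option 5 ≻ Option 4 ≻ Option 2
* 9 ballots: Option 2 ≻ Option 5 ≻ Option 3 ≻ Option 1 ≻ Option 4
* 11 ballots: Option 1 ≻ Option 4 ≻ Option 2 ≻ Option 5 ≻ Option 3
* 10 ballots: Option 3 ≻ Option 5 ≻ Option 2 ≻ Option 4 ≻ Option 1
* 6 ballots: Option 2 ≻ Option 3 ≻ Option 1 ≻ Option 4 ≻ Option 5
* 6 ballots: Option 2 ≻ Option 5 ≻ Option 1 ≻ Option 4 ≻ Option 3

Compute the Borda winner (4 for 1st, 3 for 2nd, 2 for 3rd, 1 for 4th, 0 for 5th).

Option 2

Option 1: 11×4 + 9×1 + 11×4 + 10×0 + 6×2 + 6×2 = 121
Option 2: 11×0 + 9×4 + 11×2 + 10×2 + 6×4 + 6×4 = 126
Option 3: 11×3 + 9×2 + 11×0 + 10×4 + 6×3 + 6×0 = 109
Option 4: 11×1 + 9×0 + 11×3 + 10×1 + 6×1 + 6×1 = 66
Option 5: 11×2 + 9×3 + 11×1 + 10×3 + 6×0 + 6×3 = 108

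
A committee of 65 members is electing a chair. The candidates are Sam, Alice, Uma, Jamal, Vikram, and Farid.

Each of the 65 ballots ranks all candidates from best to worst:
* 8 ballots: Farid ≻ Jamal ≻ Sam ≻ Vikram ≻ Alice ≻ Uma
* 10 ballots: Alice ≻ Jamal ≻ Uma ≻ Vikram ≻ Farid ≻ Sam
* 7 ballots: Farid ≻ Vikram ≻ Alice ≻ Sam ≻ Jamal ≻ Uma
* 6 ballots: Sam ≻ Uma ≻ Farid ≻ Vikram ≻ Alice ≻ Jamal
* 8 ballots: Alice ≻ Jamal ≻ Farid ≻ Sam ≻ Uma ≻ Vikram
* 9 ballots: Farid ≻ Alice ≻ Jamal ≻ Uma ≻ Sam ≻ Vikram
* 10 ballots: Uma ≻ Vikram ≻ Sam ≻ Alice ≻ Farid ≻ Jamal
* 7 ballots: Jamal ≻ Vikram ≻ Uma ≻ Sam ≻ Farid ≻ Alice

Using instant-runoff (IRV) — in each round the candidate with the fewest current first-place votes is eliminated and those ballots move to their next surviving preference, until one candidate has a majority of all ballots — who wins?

Round 1: Sam 6, Alice 18, Uma 10, Jamal 7, Vikram 0, Farid 24. Vikram eliminated.
Round 2: Sam 6, Alice 18, Uma 10, Jamal 7, Farid 24. Sam eliminated.
Round 3: Alice 18, Uma 16, Jamal 7, Farid 24. Jamal eliminated.
Round 4: Alice 18, Uma 23, Farid 24. Alice eliminated.
Round 5: Uma 33, Farid 32. Uma has a majority (≥33).

Uma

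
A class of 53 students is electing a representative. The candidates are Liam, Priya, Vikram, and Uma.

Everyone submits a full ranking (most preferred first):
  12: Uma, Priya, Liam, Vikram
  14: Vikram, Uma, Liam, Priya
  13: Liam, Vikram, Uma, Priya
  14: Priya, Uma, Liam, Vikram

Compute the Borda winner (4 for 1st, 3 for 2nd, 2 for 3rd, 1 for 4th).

Uma

Liam: 12×2 + 14×2 + 13×4 + 14×2 = 132
Priya: 12×3 + 14×1 + 13×1 + 14×4 = 119
Vikram: 12×1 + 14×4 + 13×3 + 14×1 = 121
Uma: 12×4 + 14×3 + 13×2 + 14×3 = 158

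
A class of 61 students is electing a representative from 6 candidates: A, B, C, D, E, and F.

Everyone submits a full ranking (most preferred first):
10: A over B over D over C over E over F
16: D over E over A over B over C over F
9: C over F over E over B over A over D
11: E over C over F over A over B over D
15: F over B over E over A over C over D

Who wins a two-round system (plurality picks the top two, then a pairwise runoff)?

Round 1 first-place votes: A 10, B 0, C 9, D 16, E 11, F 15. D and F advance.
Runoff: D is ranked above F on 26 ballots, F above D on 35.

F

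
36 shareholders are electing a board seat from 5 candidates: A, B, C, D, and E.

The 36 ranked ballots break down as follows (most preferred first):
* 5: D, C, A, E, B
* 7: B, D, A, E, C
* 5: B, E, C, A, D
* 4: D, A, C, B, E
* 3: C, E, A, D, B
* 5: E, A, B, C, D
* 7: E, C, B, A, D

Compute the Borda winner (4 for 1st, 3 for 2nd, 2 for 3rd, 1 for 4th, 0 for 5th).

A: 5×2 + 7×2 + 5×1 + 4×3 + 3×2 + 5×3 + 7×1 = 69
B: 5×0 + 7×4 + 5×4 + 4×1 + 3×0 + 5×2 + 7×2 = 76
C: 5×3 + 7×0 + 5×2 + 4×2 + 3×4 + 5×1 + 7×3 = 71
D: 5×4 + 7×3 + 5×0 + 4×4 + 3×1 + 5×0 + 7×0 = 60
E: 5×1 + 7×1 + 5×3 + 4×0 + 3×3 + 5×4 + 7×4 = 84

E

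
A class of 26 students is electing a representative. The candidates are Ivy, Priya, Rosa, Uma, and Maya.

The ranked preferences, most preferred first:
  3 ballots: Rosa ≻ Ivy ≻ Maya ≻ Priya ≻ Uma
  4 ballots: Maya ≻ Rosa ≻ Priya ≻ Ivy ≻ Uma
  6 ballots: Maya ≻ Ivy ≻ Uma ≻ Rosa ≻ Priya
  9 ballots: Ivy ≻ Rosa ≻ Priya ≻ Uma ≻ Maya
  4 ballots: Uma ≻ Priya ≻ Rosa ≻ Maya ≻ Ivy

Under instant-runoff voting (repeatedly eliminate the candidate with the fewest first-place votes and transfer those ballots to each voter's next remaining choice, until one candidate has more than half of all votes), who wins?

Round 1: Ivy 9, Priya 0, Rosa 3, Uma 4, Maya 10. Priya eliminated.
Round 2: Ivy 9, Rosa 3, Uma 4, Maya 10. Rosa eliminated.
Round 3: Ivy 12, Uma 4, Maya 10. Uma eliminated.
Round 4: Ivy 12, Maya 14. Maya has a majority (≥14).

Maya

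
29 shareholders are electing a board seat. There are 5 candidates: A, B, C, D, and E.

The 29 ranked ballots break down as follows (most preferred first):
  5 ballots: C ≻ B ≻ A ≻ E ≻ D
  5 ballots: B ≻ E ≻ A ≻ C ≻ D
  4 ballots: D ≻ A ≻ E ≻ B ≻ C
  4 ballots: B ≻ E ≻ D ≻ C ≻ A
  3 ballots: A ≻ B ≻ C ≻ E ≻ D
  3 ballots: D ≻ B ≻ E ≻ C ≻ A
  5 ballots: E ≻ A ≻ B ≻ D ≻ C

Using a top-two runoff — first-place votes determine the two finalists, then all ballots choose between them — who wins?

B

Round 1 first-place votes: A 3, B 9, C 5, D 7, E 5. B and D advance.
Runoff: B is ranked above D on 22 ballots, D above B on 7.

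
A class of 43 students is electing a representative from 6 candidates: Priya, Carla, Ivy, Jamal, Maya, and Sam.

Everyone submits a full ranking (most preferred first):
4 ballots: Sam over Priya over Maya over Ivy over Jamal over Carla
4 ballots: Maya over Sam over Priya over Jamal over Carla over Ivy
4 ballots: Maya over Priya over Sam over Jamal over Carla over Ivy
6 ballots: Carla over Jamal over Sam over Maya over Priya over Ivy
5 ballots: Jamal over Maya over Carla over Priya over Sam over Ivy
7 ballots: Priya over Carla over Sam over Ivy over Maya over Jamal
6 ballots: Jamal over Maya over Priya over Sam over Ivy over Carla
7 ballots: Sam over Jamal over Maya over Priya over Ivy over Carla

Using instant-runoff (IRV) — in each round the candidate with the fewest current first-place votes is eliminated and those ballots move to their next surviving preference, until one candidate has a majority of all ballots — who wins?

Sam

Round 1: Priya 7, Carla 6, Ivy 0, Jamal 11, Maya 8, Sam 11. Ivy eliminated.
Round 2: Priya 7, Carla 6, Jamal 11, Maya 8, Sam 11. Carla eliminated.
Round 3: Priya 7, Jamal 17, Maya 8, Sam 11. Priya eliminated.
Round 4: Jamal 17, Maya 8, Sam 18. Maya eliminated.
Round 5: Jamal 17, Sam 26. Sam has a majority (≥22).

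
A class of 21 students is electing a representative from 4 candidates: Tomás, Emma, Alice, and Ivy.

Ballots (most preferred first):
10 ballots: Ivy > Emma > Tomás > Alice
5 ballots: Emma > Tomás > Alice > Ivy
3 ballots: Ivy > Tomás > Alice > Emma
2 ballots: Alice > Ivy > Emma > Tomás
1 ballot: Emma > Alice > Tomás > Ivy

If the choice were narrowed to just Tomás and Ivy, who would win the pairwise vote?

Ivy

Tomás is ranked above Ivy on 6 ballots; Ivy above Tomás on 15.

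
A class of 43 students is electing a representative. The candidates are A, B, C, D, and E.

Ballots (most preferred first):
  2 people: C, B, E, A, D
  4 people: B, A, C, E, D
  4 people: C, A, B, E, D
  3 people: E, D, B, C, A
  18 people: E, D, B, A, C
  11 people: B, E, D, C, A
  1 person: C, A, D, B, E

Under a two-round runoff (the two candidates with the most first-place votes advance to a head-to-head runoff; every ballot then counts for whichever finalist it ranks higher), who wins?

B

Round 1 first-place votes: A 0, B 15, C 7, D 0, E 21. E and B advance.
Runoff: E is ranked above B on 21 ballots, B above E on 22.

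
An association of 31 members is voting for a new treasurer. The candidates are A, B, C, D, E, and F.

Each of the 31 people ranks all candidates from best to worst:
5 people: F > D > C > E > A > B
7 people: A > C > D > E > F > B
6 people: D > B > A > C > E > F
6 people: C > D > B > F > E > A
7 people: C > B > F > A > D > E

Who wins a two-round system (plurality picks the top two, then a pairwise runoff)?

C

Round 1 first-place votes: A 7, B 0, C 13, D 6, E 0, F 5. C and A advance.
Runoff: C is ranked above A on 18 ballots, A above C on 13.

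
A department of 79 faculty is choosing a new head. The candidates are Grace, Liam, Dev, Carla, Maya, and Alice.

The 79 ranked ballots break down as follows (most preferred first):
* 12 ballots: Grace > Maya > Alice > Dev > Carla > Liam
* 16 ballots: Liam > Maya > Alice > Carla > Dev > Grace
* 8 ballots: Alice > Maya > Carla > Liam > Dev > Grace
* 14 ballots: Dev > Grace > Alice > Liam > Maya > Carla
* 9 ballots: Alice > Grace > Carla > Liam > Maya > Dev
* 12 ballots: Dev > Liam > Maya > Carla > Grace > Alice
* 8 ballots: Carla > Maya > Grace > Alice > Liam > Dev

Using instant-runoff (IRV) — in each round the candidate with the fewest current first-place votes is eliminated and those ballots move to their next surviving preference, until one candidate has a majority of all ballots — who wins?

Alice

Round 1: Grace 12, Liam 16, Dev 26, Carla 8, Maya 0, Alice 17. Maya eliminated.
Round 2: Grace 12, Liam 16, Dev 26, Carla 8, Alice 17. Carla eliminated.
Round 3: Grace 20, Liam 16, Dev 26, Alice 17. Liam eliminated.
Round 4: Grace 20, Dev 26, Alice 33. Grace eliminated.
Round 5: Dev 26, Alice 53. Alice has a majority (≥40).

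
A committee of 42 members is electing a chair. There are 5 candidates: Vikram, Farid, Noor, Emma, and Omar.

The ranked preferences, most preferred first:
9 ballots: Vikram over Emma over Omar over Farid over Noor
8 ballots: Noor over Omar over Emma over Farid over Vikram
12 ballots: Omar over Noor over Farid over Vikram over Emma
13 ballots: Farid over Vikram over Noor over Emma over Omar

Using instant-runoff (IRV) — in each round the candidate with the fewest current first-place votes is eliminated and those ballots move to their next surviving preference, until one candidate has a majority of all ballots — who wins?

Round 1: Vikram 9, Farid 13, Noor 8, Emma 0, Omar 12. Emma eliminated.
Round 2: Vikram 9, Farid 13, Noor 8, Omar 12. Noor eliminated.
Round 3: Vikram 9, Farid 13, Omar 20. Vikram eliminated.
Round 4: Farid 13, Omar 29. Omar has a majority (≥22).

Omar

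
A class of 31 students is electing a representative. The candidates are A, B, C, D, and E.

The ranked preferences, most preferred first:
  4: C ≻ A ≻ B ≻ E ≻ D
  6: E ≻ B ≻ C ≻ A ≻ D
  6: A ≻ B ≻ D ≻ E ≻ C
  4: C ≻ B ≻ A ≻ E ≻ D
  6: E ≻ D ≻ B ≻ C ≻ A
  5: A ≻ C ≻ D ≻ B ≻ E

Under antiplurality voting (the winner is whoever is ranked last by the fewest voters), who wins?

B

Last-place votes: A 6, B 0, C 6, D 14, E 5.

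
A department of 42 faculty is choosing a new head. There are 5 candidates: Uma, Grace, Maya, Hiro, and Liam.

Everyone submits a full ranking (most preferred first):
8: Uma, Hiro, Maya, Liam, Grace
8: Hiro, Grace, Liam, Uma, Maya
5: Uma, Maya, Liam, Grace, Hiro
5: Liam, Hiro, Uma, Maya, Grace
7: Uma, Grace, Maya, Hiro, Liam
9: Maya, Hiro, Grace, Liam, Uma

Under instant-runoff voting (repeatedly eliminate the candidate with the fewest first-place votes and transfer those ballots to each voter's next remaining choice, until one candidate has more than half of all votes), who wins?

Round 1: Uma 20, Grace 0, Maya 9, Hiro 8, Liam 5. Grace eliminated.
Round 2: Uma 20, Maya 9, Hiro 8, Liam 5. Liam eliminated.
Round 3: Uma 20, Maya 9, Hiro 13. Maya eliminated.
Round 4: Uma 20, Hiro 22. Hiro has a majority (≥22).

Hiro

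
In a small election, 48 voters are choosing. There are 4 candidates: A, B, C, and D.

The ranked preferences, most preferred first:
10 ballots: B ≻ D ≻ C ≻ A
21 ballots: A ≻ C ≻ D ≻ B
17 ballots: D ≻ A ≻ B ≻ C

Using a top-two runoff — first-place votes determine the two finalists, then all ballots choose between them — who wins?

Round 1 first-place votes: A 21, B 10, C 0, D 17. A and D advance.
Runoff: A is ranked above D on 21 ballots, D above A on 27.

D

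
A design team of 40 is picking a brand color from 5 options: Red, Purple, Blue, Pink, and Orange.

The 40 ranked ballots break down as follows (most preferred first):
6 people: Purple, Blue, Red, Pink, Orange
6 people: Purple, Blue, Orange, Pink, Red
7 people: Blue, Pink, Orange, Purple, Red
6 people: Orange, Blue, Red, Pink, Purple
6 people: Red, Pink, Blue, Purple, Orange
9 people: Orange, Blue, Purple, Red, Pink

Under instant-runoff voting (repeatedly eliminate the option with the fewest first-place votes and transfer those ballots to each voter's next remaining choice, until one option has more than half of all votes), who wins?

Round 1: Red 6, Purple 12, Blue 7, Pink 0, Orange 15. Pink eliminated.
Round 2: Red 6, Purple 12, Blue 7, Orange 15. Red eliminated.
Round 3: Purple 12, Blue 13, Orange 15. Purple eliminated.
Round 4: Blue 25, Orange 15. Blue has a majority (≥21).

Blue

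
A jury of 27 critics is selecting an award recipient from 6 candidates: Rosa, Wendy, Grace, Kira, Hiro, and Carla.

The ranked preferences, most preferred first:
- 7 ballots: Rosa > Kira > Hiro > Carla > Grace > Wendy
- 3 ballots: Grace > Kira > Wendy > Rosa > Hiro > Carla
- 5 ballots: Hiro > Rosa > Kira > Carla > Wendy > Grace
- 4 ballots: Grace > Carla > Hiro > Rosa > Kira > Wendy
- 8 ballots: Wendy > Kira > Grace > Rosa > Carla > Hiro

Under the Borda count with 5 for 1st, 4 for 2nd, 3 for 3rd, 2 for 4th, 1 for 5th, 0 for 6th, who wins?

Rosa: 7×5 + 3×2 + 5×4 + 4×2 + 8×2 = 85
Wendy: 7×0 + 3×3 + 5×1 + 4×0 + 8×5 = 54
Grace: 7×1 + 3×5 + 5×0 + 4×5 + 8×3 = 66
Kira: 7×4 + 3×4 + 5×3 + 4×1 + 8×4 = 91
Hiro: 7×3 + 3×1 + 5×5 + 4×3 + 8×0 = 61
Carla: 7×2 + 3×0 + 5×2 + 4×4 + 8×1 = 48

Kira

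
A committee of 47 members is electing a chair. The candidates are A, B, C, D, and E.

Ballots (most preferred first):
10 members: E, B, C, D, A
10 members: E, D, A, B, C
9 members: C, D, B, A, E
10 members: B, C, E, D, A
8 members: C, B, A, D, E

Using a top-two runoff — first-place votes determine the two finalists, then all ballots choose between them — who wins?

C

Round 1 first-place votes: A 0, B 10, C 17, D 0, E 20. E and C advance.
Runoff: E is ranked above C on 20 ballots, C above E on 27.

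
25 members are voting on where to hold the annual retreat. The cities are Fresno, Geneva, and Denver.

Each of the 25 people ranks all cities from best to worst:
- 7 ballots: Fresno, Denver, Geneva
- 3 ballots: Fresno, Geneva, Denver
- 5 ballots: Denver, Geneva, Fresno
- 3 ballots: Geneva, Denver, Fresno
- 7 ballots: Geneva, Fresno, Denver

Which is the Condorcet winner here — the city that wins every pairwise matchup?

Geneva vs Fresno: 15–10
Geneva vs Denver: 13–12
Geneva beats every other city.

Geneva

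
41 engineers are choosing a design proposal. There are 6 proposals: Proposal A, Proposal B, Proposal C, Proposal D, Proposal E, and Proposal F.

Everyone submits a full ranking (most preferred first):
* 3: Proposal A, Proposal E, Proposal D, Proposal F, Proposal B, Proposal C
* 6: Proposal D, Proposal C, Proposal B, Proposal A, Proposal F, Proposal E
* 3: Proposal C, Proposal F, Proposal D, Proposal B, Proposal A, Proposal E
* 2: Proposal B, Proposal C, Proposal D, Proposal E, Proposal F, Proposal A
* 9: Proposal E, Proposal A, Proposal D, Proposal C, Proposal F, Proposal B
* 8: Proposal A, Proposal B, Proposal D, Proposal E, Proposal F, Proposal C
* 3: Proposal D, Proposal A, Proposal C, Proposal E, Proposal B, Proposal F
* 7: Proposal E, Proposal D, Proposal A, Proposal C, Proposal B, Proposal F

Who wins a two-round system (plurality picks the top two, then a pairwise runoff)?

Round 1 first-place votes: Proposal A 11, Proposal B 2, Proposal C 3, Proposal D 9, Proposal E 16, Proposal F 0. Proposal E and Proposal A advance.
Runoff: Proposal E is ranked above Proposal A on 18 ballots, Proposal A above Proposal E on 23.

Proposal A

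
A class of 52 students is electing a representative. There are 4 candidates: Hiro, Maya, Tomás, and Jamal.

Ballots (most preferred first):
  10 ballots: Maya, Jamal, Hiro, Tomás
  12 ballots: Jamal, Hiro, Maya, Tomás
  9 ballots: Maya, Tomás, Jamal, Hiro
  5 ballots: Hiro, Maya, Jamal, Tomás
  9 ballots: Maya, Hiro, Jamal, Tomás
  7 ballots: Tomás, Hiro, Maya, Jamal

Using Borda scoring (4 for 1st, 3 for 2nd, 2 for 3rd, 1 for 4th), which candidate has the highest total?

Maya

Hiro: 10×2 + 12×3 + 9×1 + 5×4 + 9×3 + 7×3 = 133
Maya: 10×4 + 12×2 + 9×4 + 5×3 + 9×4 + 7×2 = 165
Tomás: 10×1 + 12×1 + 9×3 + 5×1 + 9×1 + 7×4 = 91
Jamal: 10×3 + 12×4 + 9×2 + 5×2 + 9×2 + 7×1 = 131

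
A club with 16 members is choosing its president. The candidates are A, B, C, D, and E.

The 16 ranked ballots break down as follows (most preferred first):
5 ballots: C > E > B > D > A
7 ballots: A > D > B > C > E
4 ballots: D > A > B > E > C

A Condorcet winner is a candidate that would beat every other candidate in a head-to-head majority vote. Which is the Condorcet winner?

D

D vs A: 9–7
D vs B: 11–5
D vs C: 11–5
D vs E: 11–5
D beats every other candidate.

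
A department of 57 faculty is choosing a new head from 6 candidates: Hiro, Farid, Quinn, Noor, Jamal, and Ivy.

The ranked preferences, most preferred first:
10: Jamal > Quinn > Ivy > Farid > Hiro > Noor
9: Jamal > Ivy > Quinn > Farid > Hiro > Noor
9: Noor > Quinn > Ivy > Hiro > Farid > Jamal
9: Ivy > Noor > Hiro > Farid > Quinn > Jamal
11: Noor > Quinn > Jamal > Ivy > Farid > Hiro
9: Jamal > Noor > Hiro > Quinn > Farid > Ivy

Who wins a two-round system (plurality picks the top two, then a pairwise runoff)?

Round 1 first-place votes: Hiro 0, Farid 0, Quinn 0, Noor 20, Jamal 28, Ivy 9. Jamal and Noor advance.
Runoff: Jamal is ranked above Noor on 28 ballots, Noor above Jamal on 29.

Noor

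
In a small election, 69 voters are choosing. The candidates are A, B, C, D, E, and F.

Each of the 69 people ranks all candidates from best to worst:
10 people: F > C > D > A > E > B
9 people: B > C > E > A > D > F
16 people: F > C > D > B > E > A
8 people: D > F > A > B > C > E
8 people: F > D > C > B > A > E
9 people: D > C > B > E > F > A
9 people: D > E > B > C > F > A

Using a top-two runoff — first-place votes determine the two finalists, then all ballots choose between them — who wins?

D

Round 1 first-place votes: A 0, B 9, C 0, D 26, E 0, F 34. F and D advance.
Runoff: F is ranked above D on 34 ballots, D above F on 35.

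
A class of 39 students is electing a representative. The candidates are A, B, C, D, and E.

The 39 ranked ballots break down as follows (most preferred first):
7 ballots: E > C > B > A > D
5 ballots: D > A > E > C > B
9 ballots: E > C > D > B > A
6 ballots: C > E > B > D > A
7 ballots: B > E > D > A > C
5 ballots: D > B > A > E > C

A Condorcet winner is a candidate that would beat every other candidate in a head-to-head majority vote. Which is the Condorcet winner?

E vs A: 29–10
E vs B: 27–12
E vs C: 33–6
E vs D: 29–10
E beats every other candidate.

E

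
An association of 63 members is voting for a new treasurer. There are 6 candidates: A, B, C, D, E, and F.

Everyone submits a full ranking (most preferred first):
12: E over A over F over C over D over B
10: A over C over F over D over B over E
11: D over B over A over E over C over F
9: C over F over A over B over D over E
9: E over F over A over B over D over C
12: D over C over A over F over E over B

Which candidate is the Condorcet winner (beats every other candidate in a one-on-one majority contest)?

A vs B: 52–11
A vs C: 42–21
A vs D: 40–23
A vs E: 42–21
A vs F: 45–18
A beats every other candidate.

A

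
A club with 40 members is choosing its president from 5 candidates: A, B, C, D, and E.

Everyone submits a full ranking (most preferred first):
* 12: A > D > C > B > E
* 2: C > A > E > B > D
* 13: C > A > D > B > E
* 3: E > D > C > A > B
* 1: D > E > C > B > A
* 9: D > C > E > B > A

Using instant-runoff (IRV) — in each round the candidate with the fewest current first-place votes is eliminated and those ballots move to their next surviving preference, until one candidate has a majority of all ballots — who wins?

Round 1: A 12, B 0, C 15, D 10, E 3. B eliminated.
Round 2: A 12, C 15, D 10, E 3. E eliminated.
Round 3: A 12, C 15, D 13. A eliminated.
Round 4: C 15, D 25. D has a majority (≥21).

D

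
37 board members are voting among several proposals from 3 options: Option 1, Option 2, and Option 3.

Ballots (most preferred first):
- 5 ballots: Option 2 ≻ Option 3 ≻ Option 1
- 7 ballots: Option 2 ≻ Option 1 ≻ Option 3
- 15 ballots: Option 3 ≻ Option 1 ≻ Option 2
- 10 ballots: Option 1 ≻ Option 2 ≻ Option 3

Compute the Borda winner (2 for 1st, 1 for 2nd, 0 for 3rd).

Option 1: 5×0 + 7×1 + 15×1 + 10×2 = 42
Option 2: 5×2 + 7×2 + 15×0 + 10×1 = 34
Option 3: 5×1 + 7×0 + 15×2 + 10×0 = 35

Option 1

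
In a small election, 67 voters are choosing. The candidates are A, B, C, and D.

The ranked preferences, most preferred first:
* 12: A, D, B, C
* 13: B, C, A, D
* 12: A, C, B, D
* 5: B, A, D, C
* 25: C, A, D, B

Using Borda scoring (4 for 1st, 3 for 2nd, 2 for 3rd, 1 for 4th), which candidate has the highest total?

A: 12×4 + 13×2 + 12×4 + 5×3 + 25×3 = 212
B: 12×2 + 13×4 + 12×2 + 5×4 + 25×1 = 145
C: 12×1 + 13×3 + 12×3 + 5×1 + 25×4 = 192
D: 12×3 + 13×1 + 12×1 + 5×2 + 25×2 = 121

A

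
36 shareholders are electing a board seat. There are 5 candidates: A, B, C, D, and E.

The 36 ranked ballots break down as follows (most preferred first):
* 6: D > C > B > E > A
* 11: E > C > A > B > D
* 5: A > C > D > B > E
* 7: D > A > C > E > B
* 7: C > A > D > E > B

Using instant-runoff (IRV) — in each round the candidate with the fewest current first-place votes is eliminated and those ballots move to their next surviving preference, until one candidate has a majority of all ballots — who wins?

C

Round 1: A 5, B 0, C 7, D 13, E 11. B eliminated.
Round 2: A 5, C 7, D 13, E 11. A eliminated.
Round 3: C 12, D 13, E 11. E eliminated.
Round 4: C 23, D 13. C has a majority (≥19).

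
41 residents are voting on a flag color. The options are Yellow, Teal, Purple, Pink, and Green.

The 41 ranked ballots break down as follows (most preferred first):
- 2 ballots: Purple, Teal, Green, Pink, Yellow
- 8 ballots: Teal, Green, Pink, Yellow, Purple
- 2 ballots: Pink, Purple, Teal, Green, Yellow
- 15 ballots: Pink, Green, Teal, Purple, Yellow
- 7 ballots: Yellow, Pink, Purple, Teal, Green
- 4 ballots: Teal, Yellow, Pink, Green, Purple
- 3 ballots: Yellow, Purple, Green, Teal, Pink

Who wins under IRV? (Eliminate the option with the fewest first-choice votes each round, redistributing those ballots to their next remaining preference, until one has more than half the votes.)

Pink

Round 1: Yellow 10, Teal 12, Purple 2, Pink 17, Green 0. Green eliminated.
Round 2: Yellow 10, Teal 12, Purple 2, Pink 17. Purple eliminated.
Round 3: Yellow 10, Teal 14, Pink 17. Yellow eliminated.
Round 4: Teal 17, Pink 24. Pink has a majority (≥21).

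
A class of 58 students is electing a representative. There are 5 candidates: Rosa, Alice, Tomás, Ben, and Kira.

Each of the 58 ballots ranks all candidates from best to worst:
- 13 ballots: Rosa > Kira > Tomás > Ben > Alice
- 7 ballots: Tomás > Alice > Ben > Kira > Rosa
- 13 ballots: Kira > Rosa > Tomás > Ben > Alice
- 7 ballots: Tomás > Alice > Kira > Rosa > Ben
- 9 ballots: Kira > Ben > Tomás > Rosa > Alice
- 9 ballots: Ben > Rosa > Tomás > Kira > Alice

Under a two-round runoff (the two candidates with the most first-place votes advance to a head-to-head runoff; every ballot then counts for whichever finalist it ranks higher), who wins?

Round 1 first-place votes: Rosa 13, Alice 0, Tomás 14, Ben 9, Kira 22. Kira and Tomás advance.
Runoff: Kira is ranked above Tomás on 35 ballots, Tomás above Kira on 23.

Kira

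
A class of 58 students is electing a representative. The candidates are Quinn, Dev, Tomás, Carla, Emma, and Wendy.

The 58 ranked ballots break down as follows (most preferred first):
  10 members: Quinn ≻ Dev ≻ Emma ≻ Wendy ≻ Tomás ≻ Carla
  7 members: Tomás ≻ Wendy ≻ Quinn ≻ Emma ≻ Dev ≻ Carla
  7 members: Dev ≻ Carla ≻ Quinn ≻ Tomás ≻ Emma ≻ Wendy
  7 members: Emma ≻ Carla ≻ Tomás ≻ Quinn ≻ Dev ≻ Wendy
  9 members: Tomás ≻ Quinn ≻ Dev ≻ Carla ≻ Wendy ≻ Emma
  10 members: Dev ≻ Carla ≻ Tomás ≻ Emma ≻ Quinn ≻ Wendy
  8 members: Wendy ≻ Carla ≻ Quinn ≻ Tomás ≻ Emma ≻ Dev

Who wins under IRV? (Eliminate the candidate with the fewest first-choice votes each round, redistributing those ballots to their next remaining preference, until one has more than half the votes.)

Round 1: Quinn 10, Dev 17, Tomás 16, Carla 0, Emma 7, Wendy 8. Carla eliminated.
Round 2: Quinn 10, Dev 17, Tomás 16, Emma 7, Wendy 8. Emma eliminated.
Round 3: Quinn 10, Dev 17, Tomás 23, Wendy 8. Wendy eliminated.
Round 4: Quinn 18, Dev 17, Tomás 23. Dev eliminated.
Round 5: Quinn 25, Tomás 33. Tomás has a majority (≥30).

Tomás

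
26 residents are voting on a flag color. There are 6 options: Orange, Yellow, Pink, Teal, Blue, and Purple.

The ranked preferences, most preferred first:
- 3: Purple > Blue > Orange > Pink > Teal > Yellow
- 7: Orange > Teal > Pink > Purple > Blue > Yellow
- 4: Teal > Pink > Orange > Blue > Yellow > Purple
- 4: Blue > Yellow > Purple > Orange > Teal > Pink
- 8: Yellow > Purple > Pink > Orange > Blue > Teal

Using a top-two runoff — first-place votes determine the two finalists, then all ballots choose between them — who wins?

Round 1 first-place votes: Orange 7, Yellow 8, Pink 0, Teal 4, Blue 4, Purple 3. Yellow and Orange advance.
Runoff: Yellow is ranked above Orange on 12 ballots, Orange above Yellow on 14.

Orange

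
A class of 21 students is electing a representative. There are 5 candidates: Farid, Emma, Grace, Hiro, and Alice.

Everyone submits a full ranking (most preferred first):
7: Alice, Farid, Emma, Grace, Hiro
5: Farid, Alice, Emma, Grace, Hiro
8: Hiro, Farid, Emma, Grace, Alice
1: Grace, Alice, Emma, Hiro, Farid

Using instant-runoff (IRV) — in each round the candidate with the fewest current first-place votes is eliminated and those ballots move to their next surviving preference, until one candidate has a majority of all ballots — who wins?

Round 1: Farid 5, Emma 0, Grace 1, Hiro 8, Alice 7. Emma eliminated.
Round 2: Farid 5, Grace 1, Hiro 8, Alice 7. Grace eliminated.
Round 3: Farid 5, Hiro 8, Alice 8. Farid eliminated.
Round 4: Hiro 8, Alice 13. Alice has a majority (≥11).

Alice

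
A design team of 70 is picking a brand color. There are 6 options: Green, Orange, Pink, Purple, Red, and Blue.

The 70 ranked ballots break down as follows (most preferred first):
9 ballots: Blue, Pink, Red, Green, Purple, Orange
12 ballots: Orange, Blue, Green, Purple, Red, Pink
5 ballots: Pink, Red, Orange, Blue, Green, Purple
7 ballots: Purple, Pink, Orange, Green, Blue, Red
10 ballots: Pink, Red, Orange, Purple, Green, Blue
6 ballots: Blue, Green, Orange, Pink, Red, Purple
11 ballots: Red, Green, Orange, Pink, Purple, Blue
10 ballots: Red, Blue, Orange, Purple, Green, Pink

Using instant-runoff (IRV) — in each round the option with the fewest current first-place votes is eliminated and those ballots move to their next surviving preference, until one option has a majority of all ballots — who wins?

Blue

Round 1: Green 0, Orange 12, Pink 15, Purple 7, Red 21, Blue 15. Green eliminated.
Round 2: Orange 12, Pink 15, Purple 7, Red 21, Blue 15. Purple eliminated.
Round 3: Orange 12, Pink 22, Red 21, Blue 15. Orange eliminated.
Round 4: Pink 22, Red 21, Blue 27. Red eliminated.
Round 5: Pink 33, Blue 37. Blue has a majority (≥36).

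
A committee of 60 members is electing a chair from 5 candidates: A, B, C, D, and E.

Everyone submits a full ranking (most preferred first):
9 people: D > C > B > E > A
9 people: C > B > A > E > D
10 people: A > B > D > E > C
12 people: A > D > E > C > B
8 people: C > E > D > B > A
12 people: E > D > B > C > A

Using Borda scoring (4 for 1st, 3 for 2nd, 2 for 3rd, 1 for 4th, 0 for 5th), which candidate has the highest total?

D

A: 9×0 + 9×2 + 10×4 + 12×4 + 8×0 + 12×0 = 106
B: 9×2 + 9×3 + 10×3 + 12×0 + 8×1 + 12×2 = 107
C: 9×3 + 9×4 + 10×0 + 12×1 + 8×4 + 12×1 = 119
D: 9×4 + 9×0 + 10×2 + 12×3 + 8×2 + 12×3 = 144
E: 9×1 + 9×1 + 10×1 + 12×2 + 8×3 + 12×4 = 124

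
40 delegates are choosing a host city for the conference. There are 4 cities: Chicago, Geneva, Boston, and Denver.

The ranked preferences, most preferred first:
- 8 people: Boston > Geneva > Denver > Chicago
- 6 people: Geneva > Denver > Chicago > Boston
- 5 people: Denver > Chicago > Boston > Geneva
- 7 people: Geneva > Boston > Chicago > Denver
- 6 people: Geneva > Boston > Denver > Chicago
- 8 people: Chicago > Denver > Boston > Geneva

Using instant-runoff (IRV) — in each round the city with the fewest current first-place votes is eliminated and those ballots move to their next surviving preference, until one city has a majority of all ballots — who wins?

Round 1: Chicago 8, Geneva 19, Boston 8, Denver 5. Denver eliminated.
Round 2: Chicago 13, Geneva 19, Boston 8. Boston eliminated.
Round 3: Chicago 13, Geneva 27. Geneva has a majority (≥21).

Geneva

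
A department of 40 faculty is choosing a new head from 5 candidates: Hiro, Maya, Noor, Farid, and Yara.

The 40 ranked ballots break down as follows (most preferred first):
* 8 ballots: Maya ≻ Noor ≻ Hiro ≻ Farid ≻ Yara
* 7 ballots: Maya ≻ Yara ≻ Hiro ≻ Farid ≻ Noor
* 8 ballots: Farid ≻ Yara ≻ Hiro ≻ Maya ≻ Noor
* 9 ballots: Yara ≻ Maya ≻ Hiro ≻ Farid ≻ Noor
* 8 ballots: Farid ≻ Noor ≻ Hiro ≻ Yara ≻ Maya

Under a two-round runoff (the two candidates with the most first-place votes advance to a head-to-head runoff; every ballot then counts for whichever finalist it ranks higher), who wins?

Round 1 first-place votes: Hiro 0, Maya 15, Noor 0, Farid 16, Yara 9. Farid and Maya advance.
Runoff: Farid is ranked above Maya on 16 ballots, Maya above Farid on 24.

Maya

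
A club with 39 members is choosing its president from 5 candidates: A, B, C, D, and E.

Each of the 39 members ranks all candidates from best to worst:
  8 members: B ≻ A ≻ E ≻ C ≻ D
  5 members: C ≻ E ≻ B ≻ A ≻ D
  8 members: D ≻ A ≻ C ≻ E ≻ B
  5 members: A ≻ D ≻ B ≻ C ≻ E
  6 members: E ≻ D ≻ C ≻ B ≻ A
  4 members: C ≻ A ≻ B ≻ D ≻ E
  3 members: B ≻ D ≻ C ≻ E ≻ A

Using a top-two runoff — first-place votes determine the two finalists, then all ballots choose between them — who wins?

Round 1 first-place votes: A 5, B 11, C 9, D 8, E 6. B and C advance.
Runoff: B is ranked above C on 16 ballots, C above B on 23.

C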